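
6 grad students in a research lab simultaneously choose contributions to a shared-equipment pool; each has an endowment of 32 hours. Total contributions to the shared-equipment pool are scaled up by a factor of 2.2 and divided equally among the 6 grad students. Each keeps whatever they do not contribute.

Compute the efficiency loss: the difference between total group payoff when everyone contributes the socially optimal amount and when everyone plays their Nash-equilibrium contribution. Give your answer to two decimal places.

230.40 hours

Each contributed unit returns 2.2/6 = 0.3667 to its contributor — below 1 — so contributing 0 is dominant for every player. At the Nash equilibrium everyone keeps their 32, and the group total is 6 × 32 = 192.
Each contributed unit returns 2.200 to the group as a whole (0.3667 to each of 6 players), which exceeds 1, so the social optimum is full contribution: group total = 2.200 × 192 = 422.40.
Efficiency loss = 422.40 − 192 = 230.40.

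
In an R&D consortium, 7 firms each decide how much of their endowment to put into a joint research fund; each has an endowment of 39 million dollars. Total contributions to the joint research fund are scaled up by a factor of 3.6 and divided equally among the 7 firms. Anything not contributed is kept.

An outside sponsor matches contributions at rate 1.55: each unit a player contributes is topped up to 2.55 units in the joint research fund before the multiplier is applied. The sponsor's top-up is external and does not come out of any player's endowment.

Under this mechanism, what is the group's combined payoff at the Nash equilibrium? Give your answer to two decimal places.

2506.14 million dollars

With the mechanism, a contributed unit returns 3.6 × 2.55 / 7 = 1.3114 per unit of net cost to the contributor — now above 1 — so contributing fully is weakly dominant for every player.
So the Nash equilibrium is full contribution by all 7; the group earns 3.6 × 2.55 × 273 = 2506.14.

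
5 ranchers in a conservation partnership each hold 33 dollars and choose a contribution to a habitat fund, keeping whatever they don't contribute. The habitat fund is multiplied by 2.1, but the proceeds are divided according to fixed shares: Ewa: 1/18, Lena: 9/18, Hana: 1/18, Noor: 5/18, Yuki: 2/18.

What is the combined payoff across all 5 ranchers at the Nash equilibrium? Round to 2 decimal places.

A player with share s gets back 2.1·s per unit contributed, so full contribution is dominant for anyone with s > 1/2.1 = 0.4762 and zero contribution is dominant for anyone below.
Only Lena (9/18) clears that bar, contributing 33; the remaining 4 contribute 0. Total contributed: 33.
The habitat fund pays out 2.1 × 33 = 69.30 in total (split across the unequal shares, but the aggregate is all that matters for the group sum).
The 4 free-riders keep 33 each, adding 132. Group total = 132 + 69.30 = 201.30.

201.30 dollars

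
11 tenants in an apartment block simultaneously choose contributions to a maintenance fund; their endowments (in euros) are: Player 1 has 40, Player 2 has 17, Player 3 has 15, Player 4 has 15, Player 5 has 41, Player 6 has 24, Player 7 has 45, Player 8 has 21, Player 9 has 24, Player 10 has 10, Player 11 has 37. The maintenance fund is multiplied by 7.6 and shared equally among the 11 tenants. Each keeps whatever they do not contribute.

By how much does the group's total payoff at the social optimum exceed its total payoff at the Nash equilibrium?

The private return per contributed unit is 7.6/11 = 0.6909 < 1 for every player regardless of endowment, so the Nash equilibrium is zero contribution and the group total is Σ E_j = 40 + 17 + 15 + 15 + 41 + 24 + 45 + 21 + 24 + 10 + 37 = 289.
Each contributed unit returns 7.600 to the group, so the social optimum is full contribution by everyone: group total = 7.600 × 289 = 2196.40.
Efficiency loss = (7.600 − 1) × 289 = 1907.40.

1907.40 euros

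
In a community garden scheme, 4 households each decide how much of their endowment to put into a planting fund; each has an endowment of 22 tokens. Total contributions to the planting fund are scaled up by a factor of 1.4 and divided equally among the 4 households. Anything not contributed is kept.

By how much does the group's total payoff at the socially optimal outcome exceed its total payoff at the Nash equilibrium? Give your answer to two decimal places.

Each contributed unit returns 1.4/4 = 0.3500 to its contributor — below 1 — so contributing 0 is dominant for every player. At the Nash equilibrium everyone keeps their 22, and the group total is 4 × 22 = 88.
Each contributed unit returns 1.400 to the group as a whole (0.3500 to each of 4 players), which exceeds 1, so the social optimum is full contribution: group total = 1.400 × 88 = 123.20.
Efficiency loss = 123.20 − 88 = 35.20.

35.20 tokens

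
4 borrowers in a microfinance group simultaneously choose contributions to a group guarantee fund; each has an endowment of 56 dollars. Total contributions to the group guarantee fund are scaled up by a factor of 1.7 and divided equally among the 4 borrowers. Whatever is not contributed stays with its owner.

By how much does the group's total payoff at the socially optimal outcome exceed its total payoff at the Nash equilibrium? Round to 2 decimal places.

Each contributed unit returns 1.7/4 = 0.4250 to its contributor — below 1 — so contributing 0 is dominant for every player. At the Nash equilibrium everyone keeps their 56, and the group total is 4 × 56 = 224.
Each contributed unit returns 1.700 to the group as a whole (0.4250 to each of 4 players), which exceeds 1, so the social optimum is full contribution: group total = 1.700 × 224 = 380.80.
Efficiency loss = 380.80 − 224 = 156.80.

156.80 dollars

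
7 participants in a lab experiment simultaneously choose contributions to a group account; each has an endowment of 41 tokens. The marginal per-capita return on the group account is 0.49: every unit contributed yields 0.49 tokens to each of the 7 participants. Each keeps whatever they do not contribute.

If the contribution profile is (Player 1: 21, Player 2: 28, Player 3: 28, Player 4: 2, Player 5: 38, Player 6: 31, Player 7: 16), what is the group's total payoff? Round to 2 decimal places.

Total contributed: 21 + 28 + 28 + 2 + 38 + 31 + 16 = 164; total kept: 7 × 41 − 164 = 123.
The group account pays out 0.49 × 7 × 164 = 562.52 in aggregate.
Group total = 123 + 562.52 = 685.52.

685.52 tokens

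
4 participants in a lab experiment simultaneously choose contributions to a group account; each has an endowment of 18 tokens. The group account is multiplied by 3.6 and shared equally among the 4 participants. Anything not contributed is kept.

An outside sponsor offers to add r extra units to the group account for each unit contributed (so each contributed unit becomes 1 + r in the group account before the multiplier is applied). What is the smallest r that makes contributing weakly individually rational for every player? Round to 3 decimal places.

With matching at rate r, one contributed unit becomes (1 + r) in the group account and returns 3.6 × (1 + r) / 4 to the contributor.
Setting this equal to 1: 1 + r = 4/3.6 = 1.1111.
So the minimum matching rate is r = 1.1111 − 1 = 0.111.

0.111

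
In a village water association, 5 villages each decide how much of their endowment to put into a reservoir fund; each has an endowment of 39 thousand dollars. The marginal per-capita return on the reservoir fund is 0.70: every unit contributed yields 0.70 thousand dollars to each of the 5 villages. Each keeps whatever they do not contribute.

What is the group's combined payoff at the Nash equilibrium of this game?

The private return per contributed unit is 0.70 < 1, so contributing 0 is dominant for every player. At the Nash equilibrium everyone keeps their 39, and the group total is 5 × 39 = 195.

195.00 thousand dollars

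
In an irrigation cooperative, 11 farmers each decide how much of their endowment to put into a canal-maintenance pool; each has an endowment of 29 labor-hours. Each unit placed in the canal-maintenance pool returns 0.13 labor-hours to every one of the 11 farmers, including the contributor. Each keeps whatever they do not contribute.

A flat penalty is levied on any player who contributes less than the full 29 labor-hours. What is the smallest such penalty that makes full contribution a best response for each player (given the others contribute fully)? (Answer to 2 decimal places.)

25.23 labor-hours

Given the others contribute fully, the best deviation is to contribute 0 (any partial contribution still incurs the fine and gives up units whose private return 0.13 is below 1).
Deviating from 29 to 0 saves 29 labor-hours but forfeits the deviator's share of the drop in the canal-maintenance pool: 0.13 × 29 = 3.77.
So the deviation gain is 29 − 3.77 = 25.23, and the fine must be at least 25.23 labor-hours to wipe it out.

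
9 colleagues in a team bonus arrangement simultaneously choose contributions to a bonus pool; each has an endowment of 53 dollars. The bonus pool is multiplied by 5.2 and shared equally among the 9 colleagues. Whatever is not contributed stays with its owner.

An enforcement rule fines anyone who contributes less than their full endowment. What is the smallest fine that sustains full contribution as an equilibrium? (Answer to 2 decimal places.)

Given the others contribute fully, the best deviation is to contribute 0 (any partial contribution still incurs the fine and gives up units whose private return 0.5778 is below 1).
Deviating from 53 to 0 saves 53 dollars but forfeits the deviator's share of the drop in the bonus pool: 5.2/9 × 53 = 30.62.
So the deviation gain is 53 − 30.62 = 22.38, and the fine must be at least 22.38 dollars to wipe it out.

22.38 dollars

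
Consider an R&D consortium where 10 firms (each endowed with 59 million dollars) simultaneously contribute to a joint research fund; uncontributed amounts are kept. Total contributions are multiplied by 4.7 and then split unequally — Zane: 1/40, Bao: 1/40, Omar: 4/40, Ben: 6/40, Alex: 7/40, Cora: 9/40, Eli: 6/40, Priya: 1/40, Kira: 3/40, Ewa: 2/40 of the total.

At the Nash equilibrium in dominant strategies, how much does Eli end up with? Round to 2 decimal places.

For player j, contributing a unit is worthwhile iff 4.7 × (j's share) ≥ 1, i.e. iff j's share is at least 0.2128.
Cora alone (share 9/40) is above the threshold, contributing 59; the remaining 9 contribute 0. Total contributed: 59.
Eli keeps 59 and receives 4.7 × 59 × 6/40 = 41.60 from the joint research fund, for a payoff of 100.60.

100.60 million dollars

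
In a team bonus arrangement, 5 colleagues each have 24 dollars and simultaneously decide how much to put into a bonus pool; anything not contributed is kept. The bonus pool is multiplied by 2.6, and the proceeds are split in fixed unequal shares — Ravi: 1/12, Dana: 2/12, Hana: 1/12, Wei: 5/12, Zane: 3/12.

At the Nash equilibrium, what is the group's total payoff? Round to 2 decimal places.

Each unit j contributes comes back to j as 2.6 × (j's share), so j prefers to contribute only if that share exceeds 1/2.6 = 0.3846; otherwise keeping the unit dominates.
Only Wei (5/12) clears that bar, contributing 24; the remaining 4 contribute 0. Total contributed: 24.
The bonus pool pays out 2.6 × 24 = 62.40 in total (split across the unequal shares, but the aggregate is all that matters for the group sum).
The 4 free-riders keep 24 each, adding 96. Group total = 96 + 62.40 = 158.40.

158.40 dollars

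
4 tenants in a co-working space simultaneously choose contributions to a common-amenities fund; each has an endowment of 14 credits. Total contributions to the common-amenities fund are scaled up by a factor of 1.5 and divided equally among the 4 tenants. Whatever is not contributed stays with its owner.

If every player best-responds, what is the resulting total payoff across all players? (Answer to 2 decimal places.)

Each contributed unit returns 1.5/4 = 0.3750 to its contributor — below 1 — so contributing 0 is dominant for every player. At the Nash equilibrium everyone keeps their 14, and the group total is 4 × 14 = 56.

56.00 credits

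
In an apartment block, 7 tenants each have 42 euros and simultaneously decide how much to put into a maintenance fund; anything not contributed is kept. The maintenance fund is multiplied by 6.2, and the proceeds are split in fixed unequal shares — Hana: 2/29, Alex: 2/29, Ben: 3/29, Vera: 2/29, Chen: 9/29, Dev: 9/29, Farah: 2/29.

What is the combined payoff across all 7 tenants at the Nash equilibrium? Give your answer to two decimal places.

730.80 euros

Player j's private return per contributed unit is 6.2 × (j's share). Contributing is weakly dominant for j when that share is at least 1/6.2 = 0.1613, and contributing 0 is dominant otherwise.
Chen and Dev clear that bar, contributing 42 each; the remaining 5 contribute 0. Total contributed: 84.
The maintenance fund pays out 6.2 × 84 = 520.80 in total (split across the unequal shares, but the aggregate is all that matters for the group sum).
The 5 free-riders keep 42 each, adding 210. Group total = 210 + 520.80 = 730.80.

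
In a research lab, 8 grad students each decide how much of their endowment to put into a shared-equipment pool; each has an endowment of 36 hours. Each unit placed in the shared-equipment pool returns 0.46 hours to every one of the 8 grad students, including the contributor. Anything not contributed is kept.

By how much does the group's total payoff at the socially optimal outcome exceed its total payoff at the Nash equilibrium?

The private return per contributed unit is 0.46 < 1, so contributing 0 is dominant for every player. At the Nash equilibrium everyone keeps their 36, and the group total is 8 × 36 = 288.
Each contributed unit returns 3.680 to the group as a whole (0.46 to each of 8 players), which exceeds 1, so the social optimum is full contribution: group total = 3.680 × 288 = 1059.84.
Efficiency loss = 1059.84 − 288 = 771.84.

771.84 hours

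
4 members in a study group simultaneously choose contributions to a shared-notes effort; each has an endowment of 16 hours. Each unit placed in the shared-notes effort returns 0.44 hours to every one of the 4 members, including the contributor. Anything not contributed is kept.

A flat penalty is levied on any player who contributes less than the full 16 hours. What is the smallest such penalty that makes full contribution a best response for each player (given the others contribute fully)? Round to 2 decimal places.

8.96 hours

Given the others contribute fully, the best deviation is to contribute 0 (any partial contribution still incurs the fine and gives up units whose private return 0.44 is below 1).
Deviating from 16 to 0 saves 16 hours but forfeits the deviator's share of the drop in the shared-notes effort: 0.44 × 16 = 7.04.
So the deviation gain is 16 − 7.04 = 8.96, and the fine must be at least 8.96 hours to wipe it out.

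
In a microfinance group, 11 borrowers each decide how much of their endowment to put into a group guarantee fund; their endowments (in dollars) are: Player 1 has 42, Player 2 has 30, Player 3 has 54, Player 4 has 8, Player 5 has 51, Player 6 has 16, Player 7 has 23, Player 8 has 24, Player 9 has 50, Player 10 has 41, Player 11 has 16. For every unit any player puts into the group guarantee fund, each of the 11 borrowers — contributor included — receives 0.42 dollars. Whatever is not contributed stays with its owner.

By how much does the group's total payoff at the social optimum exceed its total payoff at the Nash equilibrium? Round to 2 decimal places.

1285.10 dollars

The private return per contributed unit is 0.42 < 1 for everyone, so the Nash equilibrium is zero contribution and the group total is Σ E_j = 42 + 30 + 54 + 8 + 51 + 16 + 23 + 24 + 50 + 41 + 16 = 355.
Each contributed unit returns 4.620 to the group, so the social optimum is full contribution by everyone: group total = 4.620 × 355 = 1640.10.
Efficiency loss = (4.620 − 1) × 355 = 1285.10.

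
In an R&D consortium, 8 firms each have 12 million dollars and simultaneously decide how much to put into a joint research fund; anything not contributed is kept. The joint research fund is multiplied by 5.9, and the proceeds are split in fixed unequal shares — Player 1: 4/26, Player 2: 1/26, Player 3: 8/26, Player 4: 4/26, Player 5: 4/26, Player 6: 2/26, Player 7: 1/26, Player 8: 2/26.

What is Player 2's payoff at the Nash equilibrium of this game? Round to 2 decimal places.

14.72 million dollars

Each unit j contributes comes back to j as 5.9 × (j's share), so j prefers to contribute only if that share exceeds 1/5.9 = 0.1695; otherwise keeping the unit dominates.
Player 3 alone (share 8/26) is above the threshold, contributing 12; the remaining 7 contribute 0. Total contributed: 12.
Player 2 keeps 12 and receives 5.9 × 12 × 1/26 = 2.72 from the joint research fund, for a payoff of 14.72.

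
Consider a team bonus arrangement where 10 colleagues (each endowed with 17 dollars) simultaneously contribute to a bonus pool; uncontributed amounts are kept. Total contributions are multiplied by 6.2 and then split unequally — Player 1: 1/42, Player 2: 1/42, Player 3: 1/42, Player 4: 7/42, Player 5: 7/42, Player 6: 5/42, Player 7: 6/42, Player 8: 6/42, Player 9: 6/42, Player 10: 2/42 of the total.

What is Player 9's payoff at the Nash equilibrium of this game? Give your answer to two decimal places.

47.11 dollars

For player j, contributing a unit is worthwhile iff 6.2 × (j's share) ≥ 1, i.e. iff j's share is at least 0.1613.
Player 4 and Player 5 clear that bar, contributing 17 each; the remaining 8 contribute 0. Total contributed: 34.
Player 9 keeps 17 and receives 6.2 × 34 × 6/42 = 30.11 from the bonus pool, for a payoff of 47.11.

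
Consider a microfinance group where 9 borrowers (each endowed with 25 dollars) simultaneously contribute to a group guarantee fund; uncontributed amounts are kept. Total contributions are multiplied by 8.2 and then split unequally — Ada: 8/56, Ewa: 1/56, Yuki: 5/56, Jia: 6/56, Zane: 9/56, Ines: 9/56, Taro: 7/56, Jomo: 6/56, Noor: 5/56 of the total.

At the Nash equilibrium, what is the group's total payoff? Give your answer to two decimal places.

945.00 dollars

Player j's private return per contributed unit is 8.2 × (j's share). Contributing is weakly dominant for j when that share is at least 1/8.2 = 0.1220, and contributing 0 is dominant otherwise.
Ada, Zane, Ines and Taro clear that bar, contributing 25 each; the remaining 5 contribute 0. Total contributed: 100.
The group guarantee fund pays out 8.2 × 100 = 820.00 in total (split across the unequal shares, but the aggregate is all that matters for the group sum).
The 5 free-riders keep 25 each, adding 125. Group total = 125 + 820.00 = 945.00.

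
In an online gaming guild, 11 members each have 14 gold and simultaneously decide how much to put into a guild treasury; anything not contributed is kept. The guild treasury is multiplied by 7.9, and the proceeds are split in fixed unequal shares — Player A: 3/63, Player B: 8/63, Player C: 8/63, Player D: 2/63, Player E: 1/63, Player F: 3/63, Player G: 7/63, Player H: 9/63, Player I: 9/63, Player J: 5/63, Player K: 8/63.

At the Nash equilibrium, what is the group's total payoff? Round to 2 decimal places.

Each unit j contributes comes back to j as 7.9 × (j's share), so j prefers to contribute only if that share exceeds 1/7.9 = 0.1266; otherwise keeping the unit dominates.
The shares above 0.1266 belong to Player B, Player C, Player H, Player I and Player K, contributing 14 each; the remaining 6 contribute 0. Total contributed: 70.
The guild treasury pays out 7.9 × 70 = 553.00 in total (split across the unequal shares, but the aggregate is all that matters for the group sum).
The 6 free-riders keep 14 each, adding 84. Group total = 84 + 553.00 = 637.00.

637.00 gold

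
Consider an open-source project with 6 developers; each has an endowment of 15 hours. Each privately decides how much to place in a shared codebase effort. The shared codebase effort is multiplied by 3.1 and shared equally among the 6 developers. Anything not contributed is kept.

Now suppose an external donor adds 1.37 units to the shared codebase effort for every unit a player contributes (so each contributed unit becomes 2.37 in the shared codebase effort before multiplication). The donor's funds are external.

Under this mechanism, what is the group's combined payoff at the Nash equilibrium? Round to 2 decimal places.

661.23 hours

The effective private return per unit is now 3.1 × 2.37 / 6 = 1.2245 > 1, so every player's dominant strategy flips to full contribution.
At the Nash equilibrium everyone contributes 15. Group total payoff = 3.1 × 2.37 × 90 = 661.23.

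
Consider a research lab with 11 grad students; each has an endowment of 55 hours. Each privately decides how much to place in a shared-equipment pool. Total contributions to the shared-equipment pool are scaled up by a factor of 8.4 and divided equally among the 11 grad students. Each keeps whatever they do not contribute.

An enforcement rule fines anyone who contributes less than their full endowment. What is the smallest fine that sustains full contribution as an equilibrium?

13.00 hours

Given the others contribute fully, the best deviation is to contribute 0 (any partial contribution still incurs the fine and gives up units whose private return 0.7636 is below 1).
Deviating from 55 to 0 saves 55 hours but forfeits the deviator's share of the drop in the shared-equipment pool: 8.4/11 × 55 = 42.00.
So the deviation gain is 55 − 42.00 = 13.00, and the fine must be at least 13.00 hours to wipe it out.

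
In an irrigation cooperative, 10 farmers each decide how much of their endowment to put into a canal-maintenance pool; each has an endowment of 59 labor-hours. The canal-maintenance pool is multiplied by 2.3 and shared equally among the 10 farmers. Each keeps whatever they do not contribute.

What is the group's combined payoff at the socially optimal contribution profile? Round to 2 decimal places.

1357.00 labor-hours

Each contributed unit returns 2.300 to the group as a whole (0.2300 to each of 10 players), which exceeds 1, so the social optimum is full contribution: group total = 2.300 × 590 = 1357.00.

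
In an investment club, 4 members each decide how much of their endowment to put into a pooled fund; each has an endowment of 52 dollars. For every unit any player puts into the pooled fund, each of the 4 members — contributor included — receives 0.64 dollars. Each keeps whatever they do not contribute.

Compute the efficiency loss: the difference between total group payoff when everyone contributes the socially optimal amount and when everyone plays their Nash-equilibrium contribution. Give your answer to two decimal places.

The private return per contributed unit is 0.64 < 1, so contributing 0 is dominant for every player. At the Nash equilibrium everyone keeps their 52, and the group total is 4 × 52 = 208.
Each contributed unit returns 2.560 to the group as a whole (0.64 to each of 4 players), which exceeds 1, so the social optimum is full contribution: group total = 2.560 × 208 = 532.48.
Efficiency loss = 532.48 − 208 = 324.48.

324.48 dollars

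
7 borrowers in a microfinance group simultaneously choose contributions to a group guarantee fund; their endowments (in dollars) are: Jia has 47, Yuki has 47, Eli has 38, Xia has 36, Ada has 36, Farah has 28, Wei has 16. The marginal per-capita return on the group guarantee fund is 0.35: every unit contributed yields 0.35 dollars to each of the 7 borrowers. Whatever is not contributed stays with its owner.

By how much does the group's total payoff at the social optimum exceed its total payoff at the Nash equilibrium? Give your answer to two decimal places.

359.60 dollars

The private return per contributed unit is 0.35 < 1 for everyone, so the Nash equilibrium is zero contribution and the group total is Σ E_j = 47 + 47 + 38 + 36 + 36 + 28 + 16 = 248.
Each contributed unit returns 2.450 to the group, so the social optimum is full contribution by everyone: group total = 2.450 × 248 = 607.60.
Efficiency loss = (2.450 − 1) × 248 = 359.60.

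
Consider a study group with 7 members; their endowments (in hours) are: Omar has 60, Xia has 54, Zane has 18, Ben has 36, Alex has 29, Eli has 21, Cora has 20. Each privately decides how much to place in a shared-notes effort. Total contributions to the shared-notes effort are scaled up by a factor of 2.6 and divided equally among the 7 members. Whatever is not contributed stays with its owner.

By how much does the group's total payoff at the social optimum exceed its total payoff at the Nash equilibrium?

380.80 hours

The private return per contributed unit is 2.6/7 = 0.3714 < 1 for every player regardless of endowment, so the Nash equilibrium is zero contribution and the group total is Σ E_j = 60 + 54 + 18 + 36 + 29 + 21 + 20 = 238.
Each contributed unit returns 2.600 to the group, so the social optimum is full contribution by everyone: group total = 2.600 × 238 = 618.80.
Efficiency loss = (2.600 − 1) × 238 = 380.80.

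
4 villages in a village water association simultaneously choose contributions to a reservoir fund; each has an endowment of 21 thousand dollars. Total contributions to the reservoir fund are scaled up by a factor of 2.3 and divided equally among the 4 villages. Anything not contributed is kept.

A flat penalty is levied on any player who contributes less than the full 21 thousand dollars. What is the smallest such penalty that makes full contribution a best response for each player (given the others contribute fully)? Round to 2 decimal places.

Given the others contribute fully, the best deviation is to contribute 0 (any partial contribution still incurs the fine and gives up units whose private return 0.5750 is below 1).
Deviating from 21 to 0 saves 21 thousand dollars but forfeits the deviator's share of the drop in the reservoir fund: 2.3/4 × 21 = 12.07.
So the deviation gain is 21 − 12.07 = 8.93, and the fine must be at least 8.93 thousand dollars to wipe it out.

8.93 thousand dollars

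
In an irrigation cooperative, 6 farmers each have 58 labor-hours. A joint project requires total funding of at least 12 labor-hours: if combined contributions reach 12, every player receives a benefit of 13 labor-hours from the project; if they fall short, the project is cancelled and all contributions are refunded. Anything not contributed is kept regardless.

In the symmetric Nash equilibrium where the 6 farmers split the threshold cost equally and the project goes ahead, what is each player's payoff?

69 labor-hours

Equal share of the threshold: 12/6 = 2.
At this profile no one gains by cutting their contribution: any cut drops the total below 12, the project is cancelled, contributions are refunded, and the deviator ends with 58, which is less than 58 − 2 + 13 = 69. Contributing more than 2 just wastes the excess. So contributing exactly 2 is a best response.
Each player's payoff: 58 − 2 + 13 = 69.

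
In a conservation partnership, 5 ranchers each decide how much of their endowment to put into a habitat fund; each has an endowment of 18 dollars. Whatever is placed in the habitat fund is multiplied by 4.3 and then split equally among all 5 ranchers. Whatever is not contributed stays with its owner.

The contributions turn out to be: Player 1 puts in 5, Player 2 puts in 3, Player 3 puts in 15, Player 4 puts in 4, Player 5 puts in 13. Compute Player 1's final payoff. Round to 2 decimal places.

Total contributed: 5 + 3 + 15 + 4 + 13 = 40.
Each receives 4.3 × 40 / 5 = 34.40 from the habitat fund.
Player 1 keeps 18 − 5 = 13, so Player 1's payoff is 13 + 34.40 = 47.40.

47.40 dollars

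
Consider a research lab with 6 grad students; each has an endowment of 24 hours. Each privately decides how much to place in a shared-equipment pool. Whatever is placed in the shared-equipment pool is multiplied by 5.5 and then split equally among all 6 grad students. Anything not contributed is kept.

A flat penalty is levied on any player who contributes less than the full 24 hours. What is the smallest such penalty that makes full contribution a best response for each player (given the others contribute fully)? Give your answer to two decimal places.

Given the others contribute fully, the best deviation is to contribute 0 (any partial contribution still incurs the fine and gives up units whose private return 0.9167 is below 1).
Deviating from 24 to 0 saves 24 hours but forfeits the deviator's share of the drop in the shared-equipment pool: 5.5/6 × 24 = 22.00.
So the deviation gain is 24 − 22.00 = 2.00, and the fine must be at least 2.00 hours to wipe it out.

2.00 hours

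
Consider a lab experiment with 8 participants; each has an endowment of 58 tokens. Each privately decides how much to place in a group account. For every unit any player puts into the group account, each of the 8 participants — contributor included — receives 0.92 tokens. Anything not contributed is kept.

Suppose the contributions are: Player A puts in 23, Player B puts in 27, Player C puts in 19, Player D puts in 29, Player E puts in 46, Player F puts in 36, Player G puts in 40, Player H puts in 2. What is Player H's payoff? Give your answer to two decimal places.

260.24 tokens

Total contributed: 23 + 27 + 19 + 29 + 46 + 36 + 40 + 2 = 222.
Each receives 0.92 × 222 = 204.24 from the group account.
Player H keeps 58 − 2 = 56, so Player H's payoff is 56 + 204.24 = 260.24.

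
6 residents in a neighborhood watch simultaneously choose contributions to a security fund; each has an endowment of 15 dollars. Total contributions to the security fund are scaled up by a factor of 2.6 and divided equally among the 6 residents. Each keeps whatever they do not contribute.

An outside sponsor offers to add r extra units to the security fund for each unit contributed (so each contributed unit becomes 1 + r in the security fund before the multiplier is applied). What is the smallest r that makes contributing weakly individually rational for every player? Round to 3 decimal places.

1.308

With matching at rate r, one contributed unit becomes (1 + r) in the security fund and returns 2.6 × (1 + r) / 6 to the contributor.
Setting this equal to 1: 1 + r = 6/2.6 = 2.3077.
So the minimum matching rate is r = 2.3077 − 1 = 1.308.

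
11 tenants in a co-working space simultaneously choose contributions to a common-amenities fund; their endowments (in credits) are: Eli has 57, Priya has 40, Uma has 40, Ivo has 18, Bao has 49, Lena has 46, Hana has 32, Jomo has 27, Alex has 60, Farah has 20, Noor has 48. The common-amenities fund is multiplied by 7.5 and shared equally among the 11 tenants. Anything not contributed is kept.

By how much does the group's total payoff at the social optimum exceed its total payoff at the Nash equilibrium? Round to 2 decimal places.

2840.50 credits

The private return per contributed unit is 7.5/11 = 0.6818 < 1 for every player regardless of endowment, so the Nash equilibrium is zero contribution and the group total is Σ E_j = 57 + 40 + 40 + 18 + 49 + 46 + 32 + 27 + 60 + 20 + 48 = 437.
Each contributed unit returns 7.500 to the group, so the social optimum is full contribution by everyone: group total = 7.500 × 437 = 3277.50.
Efficiency loss = (7.500 − 1) × 437 = 2840.50.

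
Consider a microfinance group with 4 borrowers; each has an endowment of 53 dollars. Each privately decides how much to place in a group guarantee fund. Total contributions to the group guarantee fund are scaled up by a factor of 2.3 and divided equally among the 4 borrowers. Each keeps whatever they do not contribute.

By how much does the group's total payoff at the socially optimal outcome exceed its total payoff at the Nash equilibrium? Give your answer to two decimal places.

Each contributed unit returns 2.3/4 = 0.5750 to its contributor — below 1 — so contributing 0 is dominant for every player. At the Nash equilibrium everyone keeps their 53, and the group total is 4 × 53 = 212.
Each contributed unit returns 2.300 to the group as a whole (0.5750 to each of 4 players), which exceeds 1, so the social optimum is full contribution: group total = 2.300 × 212 = 487.60.
Efficiency loss = 487.60 − 212 = 275.60.

275.60 dollars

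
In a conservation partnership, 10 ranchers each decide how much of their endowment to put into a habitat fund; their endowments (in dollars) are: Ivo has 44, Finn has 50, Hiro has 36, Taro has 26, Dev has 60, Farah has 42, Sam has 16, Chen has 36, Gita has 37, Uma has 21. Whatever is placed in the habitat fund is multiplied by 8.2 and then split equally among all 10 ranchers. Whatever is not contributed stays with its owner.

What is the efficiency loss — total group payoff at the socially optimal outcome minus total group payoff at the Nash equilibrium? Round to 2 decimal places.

2649.60 dollars

The private return per contributed unit is 8.2/10 = 0.8200 < 1 for every player regardless of endowment, so the Nash equilibrium is zero contribution and the group total is Σ E_j = 44 + 50 + 36 + 26 + 60 + 42 + 16 + 36 + 37 + 21 = 368.
Each contributed unit returns 8.200 to the group, so the social optimum is full contribution by everyone: group total = 8.200 × 368 = 3017.60.
Efficiency loss = (8.200 − 1) × 368 = 2649.60.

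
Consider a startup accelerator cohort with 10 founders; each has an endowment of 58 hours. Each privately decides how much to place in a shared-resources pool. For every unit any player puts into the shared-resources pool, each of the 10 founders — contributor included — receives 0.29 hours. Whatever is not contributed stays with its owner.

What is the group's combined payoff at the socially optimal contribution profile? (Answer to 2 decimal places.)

Each contributed unit returns 2.900 to the group as a whole (0.29 to each of 10 players), which exceeds 1, so the social optimum is full contribution: group total = 2.900 × 580 = 1682.00.

1682.00 hours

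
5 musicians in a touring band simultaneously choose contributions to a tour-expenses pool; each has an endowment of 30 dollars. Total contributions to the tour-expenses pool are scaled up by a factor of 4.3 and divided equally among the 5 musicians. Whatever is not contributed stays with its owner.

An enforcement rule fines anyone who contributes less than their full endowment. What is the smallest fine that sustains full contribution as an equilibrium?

Given the others contribute fully, the best deviation is to contribute 0 (any partial contribution still incurs the fine and gives up units whose private return 0.8600 is below 1).
Deviating from 30 to 0 saves 30 dollars but forfeits the deviator's share of the drop in the tour-expenses pool: 4.3/5 × 30 = 25.80.
So the deviation gain is 30 − 25.80 = 4.20, and the fine must be at least 4.20 dollars to wipe it out.

4.20 dollars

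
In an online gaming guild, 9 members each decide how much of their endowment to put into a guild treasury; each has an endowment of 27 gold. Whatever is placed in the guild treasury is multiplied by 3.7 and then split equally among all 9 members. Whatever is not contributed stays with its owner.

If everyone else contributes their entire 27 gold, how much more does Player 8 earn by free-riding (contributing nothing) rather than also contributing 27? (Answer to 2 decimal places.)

Switching from a contribution of 27 to 0 lets Player 8 keep an extra 27 gold, but lowers the guild treasury by 27, which costs Player 8 their own share of that drop: 3.7/9 × 27 = 11.10.
Net gain = 27 − 11.10 = 15.90. The private return per contributed unit (0.4111) is below 1, so free-riding is indeed the best response regardless of what the others do.

15.90 gold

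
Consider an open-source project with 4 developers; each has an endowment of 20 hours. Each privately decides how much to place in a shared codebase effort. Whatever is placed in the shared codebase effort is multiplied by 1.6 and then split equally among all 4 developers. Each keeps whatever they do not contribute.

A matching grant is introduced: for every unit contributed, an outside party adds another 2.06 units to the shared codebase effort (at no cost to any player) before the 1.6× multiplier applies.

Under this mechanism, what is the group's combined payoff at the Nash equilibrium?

391.68 hours

With the mechanism, a contributed unit returns 1.6 × 3.06 / 4 = 1.2240 per unit of net cost to the contributor — now above 1 — so contributing fully is weakly dominant for every player.
So the Nash equilibrium is full contribution by all 4; the group earns 1.6 × 3.06 × 80 = 391.68.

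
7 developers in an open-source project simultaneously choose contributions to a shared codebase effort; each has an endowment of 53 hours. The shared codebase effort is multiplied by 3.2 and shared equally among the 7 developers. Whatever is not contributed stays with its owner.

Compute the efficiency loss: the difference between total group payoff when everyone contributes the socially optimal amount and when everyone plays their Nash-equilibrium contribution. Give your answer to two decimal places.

Each contributed unit returns 3.2/7 = 0.4571 to its contributor — below 1 — so contributing 0 is dominant for every player. At the Nash equilibrium everyone keeps their 53, and the group total is 7 × 53 = 371.
Each contributed unit returns 3.200 to the group as a whole (0.4571 to each of 7 players), which exceeds 1, so the social optimum is full contribution: group total = 3.200 × 371 = 1187.20.
Efficiency loss = 1187.20 − 371 = 816.20.

816.20 hours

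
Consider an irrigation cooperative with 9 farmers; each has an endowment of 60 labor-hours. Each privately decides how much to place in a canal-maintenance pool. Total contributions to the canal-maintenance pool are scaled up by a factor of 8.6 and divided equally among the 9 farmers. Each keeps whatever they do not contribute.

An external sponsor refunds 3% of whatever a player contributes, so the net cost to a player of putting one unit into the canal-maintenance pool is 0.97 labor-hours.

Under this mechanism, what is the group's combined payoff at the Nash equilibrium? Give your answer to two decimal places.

540.00 labor-hours

Even with the mechanism, each unit contributed returns only (8.6/9) / 0.97 = 0.9851 per unit of net cost, so contributing nothing is still dominant.
Everyone keeps their endowment and the group total is 9 × 60 = 540.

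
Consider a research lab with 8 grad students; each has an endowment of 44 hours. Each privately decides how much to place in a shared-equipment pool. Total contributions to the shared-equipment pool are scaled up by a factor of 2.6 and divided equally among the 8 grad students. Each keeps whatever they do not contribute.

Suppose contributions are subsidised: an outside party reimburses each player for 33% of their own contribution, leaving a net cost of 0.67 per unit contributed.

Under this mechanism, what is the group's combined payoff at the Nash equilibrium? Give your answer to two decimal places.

With the mechanism, a contributed unit returns (2.6/8) / 0.67 = 0.4851 per unit of net cost — still below 1 — so contributing 0 remains dominant for every player.
At the Nash equilibrium no one contributes; group total payoff = 8 × 44 = 352.

352.00 hours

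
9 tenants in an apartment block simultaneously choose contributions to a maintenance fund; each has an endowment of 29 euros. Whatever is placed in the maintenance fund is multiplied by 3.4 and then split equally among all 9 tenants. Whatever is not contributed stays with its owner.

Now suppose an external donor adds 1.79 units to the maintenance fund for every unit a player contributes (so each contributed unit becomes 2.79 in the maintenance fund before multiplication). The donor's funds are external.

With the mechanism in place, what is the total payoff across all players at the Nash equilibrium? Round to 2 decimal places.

Under the mechanism each unit contributed yields 3.4 × 2.79 / 9 = 1.0540 back to its contributor per unit of net cost, which exceeds 1, making full contribution the dominant choice for everyone.
At the Nash equilibrium everyone contributes 29. Group total payoff = 3.4 × 2.79 × 261 = 2475.85.

2475.85 euros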